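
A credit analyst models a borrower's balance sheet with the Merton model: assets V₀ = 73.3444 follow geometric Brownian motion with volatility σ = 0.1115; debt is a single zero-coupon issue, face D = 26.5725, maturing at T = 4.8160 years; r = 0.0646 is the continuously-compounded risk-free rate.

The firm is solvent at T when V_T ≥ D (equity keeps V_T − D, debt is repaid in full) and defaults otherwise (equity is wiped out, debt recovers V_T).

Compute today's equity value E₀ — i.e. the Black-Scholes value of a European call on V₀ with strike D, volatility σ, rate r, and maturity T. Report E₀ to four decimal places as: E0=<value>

d₁ = [ln(V₀/D) + (r + σ²/2)T] / (σ√T)
   = [ln(73.3444/26.5725) + (0.0646 + 0.5·0.1115²)·4.8160] / (0.1115·√4.8160)
   = [1.015289 + 0.341050] / 0.244691 = 5.543070
d₂ = d₁ − σ√T = 5.543070 − 0.244691 = 5.298379
N(d₁) = 1.000000,  N(d₂) = 1.000000,  e^(−rT) = 0.732631
E₀ = V₀·N(d₁) − D·e^(−rT)·N(d₂)
   = 73.3444·1.000000 − 26.5725·0.732631·1.000000 = 53.876572

E0=53.8766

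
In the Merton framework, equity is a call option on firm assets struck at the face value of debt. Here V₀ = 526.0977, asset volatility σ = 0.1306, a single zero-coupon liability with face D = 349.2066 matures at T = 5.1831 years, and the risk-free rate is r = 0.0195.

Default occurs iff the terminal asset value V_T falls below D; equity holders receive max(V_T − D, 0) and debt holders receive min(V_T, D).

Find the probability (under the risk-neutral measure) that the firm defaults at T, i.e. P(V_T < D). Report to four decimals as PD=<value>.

d₁ = [ln(V₀/D) + (r + σ²/2)T] / (σ√T)
   = [ln(526.0977/349.2066) + (0.0195 + 0.5·0.1306²)·5.1831] / (0.1306·√5.1831)
   = [0.409823 + 0.145273] / 0.297329 = 1.866939
d₂ = d₁ − σ√T = 1.866939 − 0.297329 = 1.569610
risk-neutral PD = N(−d₂) = N(-1.569610) = 0.058253

PD=0.0583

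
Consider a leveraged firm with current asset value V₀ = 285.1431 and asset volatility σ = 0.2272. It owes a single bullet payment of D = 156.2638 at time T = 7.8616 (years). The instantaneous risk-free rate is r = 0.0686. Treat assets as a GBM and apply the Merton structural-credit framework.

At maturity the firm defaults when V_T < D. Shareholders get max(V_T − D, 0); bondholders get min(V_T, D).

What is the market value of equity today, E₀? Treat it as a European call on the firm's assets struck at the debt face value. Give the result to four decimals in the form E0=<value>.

E0=195.4611

d₁ = [ln(V₀/D) + (r + σ²/2)T] / (σ√T)
   = [ln(285.1431/156.2638) + (0.0686 + 0.5·0.2272²)·7.8616] / (0.2272·√7.8616)
   = [0.601446 + 0.742213] / 0.637036 = 2.109236
d₂ = d₁ − σ√T = 2.109236 − 0.637036 = 1.472200
N(d₁) = 0.982538,  N(d₂) = 0.929517,  e^(−rT) = 0.583153
E₀ = V₀·N(d₁) − D·e^(−rT)·N(d₂)
   = 285.1431·0.982538 − 156.2638·0.583153·0.929517 = 195.461052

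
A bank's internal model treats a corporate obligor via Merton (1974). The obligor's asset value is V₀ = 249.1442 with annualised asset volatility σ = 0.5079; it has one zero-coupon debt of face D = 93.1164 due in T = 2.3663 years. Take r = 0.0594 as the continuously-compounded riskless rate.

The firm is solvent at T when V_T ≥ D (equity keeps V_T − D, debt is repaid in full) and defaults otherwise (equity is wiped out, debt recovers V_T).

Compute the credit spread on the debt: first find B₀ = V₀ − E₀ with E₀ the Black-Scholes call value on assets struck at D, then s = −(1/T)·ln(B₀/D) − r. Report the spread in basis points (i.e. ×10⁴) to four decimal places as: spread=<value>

spread=188.4396

d₁ = [ln(V₀/D) + (r + σ²/2)T] / (σ√T)
   = [ln(249.1442/93.1164) + (0.0594 + 0.5·0.5079²)·2.3663] / (0.5079·√2.3663)
   = [0.984182 + 0.445766] / 0.781292 = 1.830236
d₂ = d₁ − σ√T = 1.830236 − 0.781292 = 1.048945
N(d₁) = 0.966393,  N(d₂) = 0.852898,  e^(−rT) = 0.868873
E₀ = V₀·N(d₁) − D·e^(−rT)·N(d₂)
   = 249.1442·0.966393 − 93.1164·0.868873·0.852898 = 171.766266
B₀ = V₀ − E₀ = 249.1442 − 171.766266 = 77.377934
spread = −(1/T)·ln(B₀/D) − r = −(1/2.3663)·ln(77.377934/93.1164) − 0.0594 = 0.01884396
in basis points: 0.01884396 × 10⁴ = 188.4396 bp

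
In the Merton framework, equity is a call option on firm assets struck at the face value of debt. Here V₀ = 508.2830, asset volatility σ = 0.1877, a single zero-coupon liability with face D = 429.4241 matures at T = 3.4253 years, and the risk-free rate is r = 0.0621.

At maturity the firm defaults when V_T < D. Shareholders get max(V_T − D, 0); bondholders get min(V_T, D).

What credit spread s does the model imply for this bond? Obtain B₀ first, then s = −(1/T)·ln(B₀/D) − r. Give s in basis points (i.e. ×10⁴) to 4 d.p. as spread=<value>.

spread=84.9987

d₁ = [ln(V₀/D) + (r + σ²/2)T] / (σ√T)
   = [ln(508.2830/429.4241) + (0.0621 + 0.5·0.1877²)·3.4253] / (0.1877·√3.4253)
   = [0.168593 + 0.273050] / 0.347387 = 1.271330
d₂ = d₁ − σ√T = 1.271330 − 0.347387 = 0.923943
N(d₁) = 0.898194,  N(d₂) = 0.822242,  e^(−rT) = 0.808390
E₀ = V₀·N(d₁) − D·e^(−rT)·N(d₂)
   = 508.2830·0.898194 − 429.4241·0.808390·0.822242 = 171.102204
B₀ = V₀ − E₀ = 508.2830 − 171.102204 = 337.180796
spread = −(1/T)·ln(B₀/D) − r = −(1/3.4253)·ln(337.180796/429.4241) − 0.0621 = 0.00849987
in basis points: 0.00849987 × 10⁴ = 84.9987 bp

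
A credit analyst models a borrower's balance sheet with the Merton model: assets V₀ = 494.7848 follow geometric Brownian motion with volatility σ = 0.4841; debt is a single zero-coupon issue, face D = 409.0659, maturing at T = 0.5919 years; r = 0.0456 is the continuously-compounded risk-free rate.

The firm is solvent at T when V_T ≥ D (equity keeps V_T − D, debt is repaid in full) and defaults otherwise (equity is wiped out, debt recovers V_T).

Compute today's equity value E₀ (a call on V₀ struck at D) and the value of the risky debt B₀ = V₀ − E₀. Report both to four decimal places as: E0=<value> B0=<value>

d₁ = [ln(V₀/D) + (r + σ²/2)T] / (σ√T)
   = [ln(494.7848/409.0659) + (0.0456 + 0.5·0.4841²)·0.5919] / (0.4841·√0.5919)
   = [0.190247 + 0.096347] / 0.372443 = 0.769499
d₂ = d₁ − σ√T = 0.769499 − 0.372443 = 0.397056
N(d₁) = 0.779201,  N(d₂) = 0.654337,  e^(−rT) = 0.973370
E₀ = V₀·N(d₁) − D·e^(−rT)·N(d₂)
   = 494.7848·0.779201 − 409.0659·0.973370·0.654337 = 124.997909
B₀ = V₀ − E₀ = 494.7848 − 124.997909 = 369.786891

E0=124.9979 B0=369.7869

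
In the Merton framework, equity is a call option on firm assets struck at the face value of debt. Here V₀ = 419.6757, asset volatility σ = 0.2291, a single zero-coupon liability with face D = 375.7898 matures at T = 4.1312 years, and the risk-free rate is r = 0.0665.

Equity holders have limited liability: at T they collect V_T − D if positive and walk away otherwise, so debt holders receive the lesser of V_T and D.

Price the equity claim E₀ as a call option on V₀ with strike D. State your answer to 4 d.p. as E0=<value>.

d₁ = [ln(V₀/D) + (r + σ²/2)T] / (σ√T)
   = [ln(419.6757/375.7898) + (0.0665 + 0.5·0.2291²)·4.1312] / (0.2291·√4.1312)
   = [0.110452 + 0.383142] / 0.465654 = 1.060002
d₂ = d₁ − σ√T = 1.060002 − 0.465654 = 0.594348
N(d₁) = 0.855428,  N(d₂) = 0.723860,  e^(−rT) = 0.759781
E₀ = V₀·N(d₁) − D·e^(−rT)·N(d₂)
   = 419.6757·0.855428 − 375.7898·0.759781·0.723860 = 152.327233

E0=152.3272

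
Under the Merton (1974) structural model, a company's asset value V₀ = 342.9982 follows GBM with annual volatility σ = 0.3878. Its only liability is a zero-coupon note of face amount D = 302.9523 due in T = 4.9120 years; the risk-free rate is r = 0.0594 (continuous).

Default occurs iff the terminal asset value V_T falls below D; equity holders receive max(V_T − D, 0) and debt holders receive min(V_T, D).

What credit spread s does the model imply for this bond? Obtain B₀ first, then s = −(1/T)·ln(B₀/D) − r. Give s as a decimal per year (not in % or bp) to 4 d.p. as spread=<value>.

d₁ = [ln(V₀/D) + (r + σ²/2)T] / (σ√T)
   = [ln(342.9982/302.9523) + (0.0594 + 0.5·0.3878²)·4.9120] / (0.3878·√4.9120)
   = [0.124150 + 0.661128] / 0.859482 = 0.913663
d₂ = d₁ − σ√T = 0.913663 − 0.859482 = 0.054181
N(d₁) = 0.819553,  N(d₂) = 0.521605,  e^(−rT) = 0.746938
E₀ = V₀·N(d₁) − D·e^(−rT)·N(d₂)
   = 342.9982·0.819553 − 302.9523·0.746938·0.521605 = 163.073107
B₀ = V₀ − E₀ = 342.9982 − 163.073107 = 179.925093
spread = −(1/T)·ln(B₀/D) − r = −(1/4.9120)·ln(179.925093/302.9523) − 0.0594 = 0.04667385

spread=0.0467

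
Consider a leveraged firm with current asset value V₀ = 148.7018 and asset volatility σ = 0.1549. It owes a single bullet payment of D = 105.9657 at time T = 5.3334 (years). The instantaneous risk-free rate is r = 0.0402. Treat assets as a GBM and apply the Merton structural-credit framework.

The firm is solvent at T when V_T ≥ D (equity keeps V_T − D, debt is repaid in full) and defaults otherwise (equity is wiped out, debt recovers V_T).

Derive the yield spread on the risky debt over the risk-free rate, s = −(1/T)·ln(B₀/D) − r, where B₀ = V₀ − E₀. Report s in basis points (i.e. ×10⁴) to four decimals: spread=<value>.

d₁ = [ln(V₀/D) + (r + σ²/2)T] / (σ√T)
   = [ln(148.7018/105.9657) + (0.0402 + 0.5·0.1549²)·5.3334] / (0.1549·√5.3334)
   = [0.338828 + 0.278388] / 0.357728 = 1.725373
d₂ = d₁ − σ√T = 1.725373 − 0.357728 = 1.367644
N(d₁) = 0.957770,  N(d₂) = 0.914288,  e^(−rT) = 0.807023
E₀ = V₀·N(d₁) − D·e^(−rT)·N(d₂)
   = 148.7018·0.957770 − 105.9657·0.807023·0.914288 = 64.235097
B₀ = V₀ − E₀ = 148.7018 − 64.235097 = 84.466703
spread = −(1/T)·ln(B₀/D) − r = −(1/5.3334)·ln(84.466703/105.9657) − 0.0402 = 0.00231660
in basis points: 0.00231660 × 10⁴ = 23.1660 bp

spread=23.1660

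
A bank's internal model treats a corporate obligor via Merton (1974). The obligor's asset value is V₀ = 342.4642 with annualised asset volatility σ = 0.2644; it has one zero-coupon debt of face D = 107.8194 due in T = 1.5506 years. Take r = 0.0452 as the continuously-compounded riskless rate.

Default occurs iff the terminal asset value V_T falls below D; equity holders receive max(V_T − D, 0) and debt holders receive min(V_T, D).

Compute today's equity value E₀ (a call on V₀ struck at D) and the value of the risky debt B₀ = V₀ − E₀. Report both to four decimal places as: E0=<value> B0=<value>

E0=241.9442 B0=100.5200

d₁ = [ln(V₀/D) + (r + σ²/2)T] / (σ√T)
   = [ln(342.4642/107.8194) + (0.0452 + 0.5·0.2644²)·1.5506] / (0.2644·√1.5506)
   = [1.155710 + 0.124286] / 0.329239 = 3.887740
d₂ = d₁ − σ√T = 3.887740 − 0.329239 = 3.558501
N(d₁) = 0.999949,  N(d₂) = 0.999814,  e^(−rT) = 0.932313
E₀ = V₀·N(d₁) − D·e^(−rT)·N(d₂)
   = 342.4642·0.999949 − 107.8194·0.932313·0.999814 = 241.944236
B₀ = V₀ − E₀ = 342.4642 − 241.944236 = 100.519964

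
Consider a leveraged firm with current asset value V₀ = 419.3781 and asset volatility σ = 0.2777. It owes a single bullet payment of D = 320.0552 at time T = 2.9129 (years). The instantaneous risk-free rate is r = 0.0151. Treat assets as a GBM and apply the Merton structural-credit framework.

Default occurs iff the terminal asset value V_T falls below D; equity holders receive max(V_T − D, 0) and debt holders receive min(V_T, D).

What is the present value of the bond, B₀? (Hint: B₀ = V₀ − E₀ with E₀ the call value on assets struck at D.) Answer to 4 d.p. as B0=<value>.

B0=280.8571

d₁ = [ln(V₀/D) + (r + σ²/2)T] / (σ√T)
   = [ln(419.3781/320.0552) + (0.0151 + 0.5·0.2777²)·2.9129] / (0.2777·√2.9129)
   = [0.270279 + 0.156302] / 0.473957 = 0.900044
d₂ = d₁ − σ√T = 0.900044 − 0.473957 = 0.426087
N(d₁) = 0.815951,  N(d₂) = 0.664978,  e^(−rT) = 0.956969
E₀ = V₀·N(d₁) − D·e^(−rT)·N(d₂)
   = 419.3781·0.815951 − 320.0552·0.956969·0.664978 = 138.520970
B₀ = V₀ − E₀ = 419.3781 − 138.520970 = 280.857130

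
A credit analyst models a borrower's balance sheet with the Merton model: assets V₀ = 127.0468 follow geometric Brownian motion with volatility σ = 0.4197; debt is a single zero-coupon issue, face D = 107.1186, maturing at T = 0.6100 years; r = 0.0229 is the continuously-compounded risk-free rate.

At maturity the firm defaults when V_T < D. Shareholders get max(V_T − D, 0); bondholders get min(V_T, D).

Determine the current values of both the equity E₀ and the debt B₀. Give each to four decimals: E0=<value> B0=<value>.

d₁ = [ln(V₀/D) + (r + σ²/2)T] / (σ√T)
   = [ln(127.0468/107.1186) + (0.0229 + 0.5·0.4197²)·0.6100] / (0.4197·√0.6100)
   = [0.170619 + 0.067694] / 0.327796 = 0.727016
d₂ = d₁ − σ√T = 0.727016 − 0.327796 = 0.399220
N(d₁) = 0.766392,  N(d₂) = 0.655134,  e^(−rT) = 0.986128
E₀ = V₀·N(d₁) − D·e^(−rT)·N(d₂)
   = 127.0468·0.766392 − 107.1186·0.986128·0.655134 = 28.164052
B₀ = V₀ − E₀ = 127.0468 − 28.164052 = 98.882748

E0=28.1641 B0=98.8827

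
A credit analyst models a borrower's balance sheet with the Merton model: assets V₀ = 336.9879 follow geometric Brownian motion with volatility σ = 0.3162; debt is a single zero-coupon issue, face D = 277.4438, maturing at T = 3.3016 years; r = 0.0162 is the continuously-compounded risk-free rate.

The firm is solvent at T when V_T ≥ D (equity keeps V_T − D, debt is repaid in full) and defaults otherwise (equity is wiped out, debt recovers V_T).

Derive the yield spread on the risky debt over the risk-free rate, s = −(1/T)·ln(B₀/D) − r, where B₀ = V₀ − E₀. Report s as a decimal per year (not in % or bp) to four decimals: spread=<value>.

d₁ = [ln(V₀/D) + (r + σ²/2)T] / (σ√T)
   = [ln(336.9879/277.4438) + (0.0162 + 0.5·0.3162²)·3.3016] / (0.3162·√3.3016)
   = [0.194429 + 0.218537] / 0.574545 = 0.718770
d₂ = d₁ − σ√T = 0.718770 − 0.574545 = 0.144225
N(d₁) = 0.763859,  N(d₂) = 0.557338,  e^(−rT) = 0.947919
E₀ = V₀·N(d₁) − D·e^(−rT)·N(d₂)
   = 336.9879·0.763859 − 277.4438·0.947919·0.557338 = 110.834246
B₀ = V₀ − E₀ = 336.9879 − 110.834246 = 226.153654
spread = −(1/T)·ln(B₀/D) − r = −(1/3.3016)·ln(226.153654/277.4438) − 0.0162 = 0.04571051

spread=0.0457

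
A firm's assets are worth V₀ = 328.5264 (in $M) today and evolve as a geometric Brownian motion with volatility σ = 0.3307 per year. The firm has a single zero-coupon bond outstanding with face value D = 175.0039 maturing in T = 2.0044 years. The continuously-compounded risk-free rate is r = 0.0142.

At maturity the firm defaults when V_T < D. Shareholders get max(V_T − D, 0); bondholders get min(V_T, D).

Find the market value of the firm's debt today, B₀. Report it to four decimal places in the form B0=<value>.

d₁ = [ln(V₀/D) + (r + σ²/2)T] / (σ√T)
   = [ln(328.5264/175.0039) + (0.0142 + 0.5·0.3307²)·2.0044] / (0.3307·√2.0044)
   = [0.629809 + 0.138066] / 0.468195 = 1.640076
d₂ = d₁ − σ√T = 1.640076 − 0.468195 = 1.171881
N(d₁) = 0.949505,  N(d₂) = 0.879378,  e^(−rT) = 0.971939
E₀ = V₀·N(d₁) − D·e^(−rT)·N(d₂)
   = 328.5264·0.949505 − 175.0039·0.971939·0.879378 = 162.361514
B₀ = V₀ − E₀ = 328.5264 − 162.361514 = 166.164886

B0=166.1649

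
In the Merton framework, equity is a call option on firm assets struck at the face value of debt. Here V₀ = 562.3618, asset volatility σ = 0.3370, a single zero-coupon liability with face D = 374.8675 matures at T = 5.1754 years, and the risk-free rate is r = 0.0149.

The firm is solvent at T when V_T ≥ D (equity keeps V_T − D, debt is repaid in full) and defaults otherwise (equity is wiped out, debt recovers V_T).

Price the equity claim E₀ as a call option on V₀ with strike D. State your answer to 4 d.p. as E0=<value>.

d₁ = [ln(V₀/D) + (r + σ²/2)T] / (σ√T)
   = [ln(562.3618/374.8675) + (0.0149 + 0.5·0.3370²)·5.1754] / (0.3370·√5.1754)
   = [0.405573 + 0.370996] / 0.766658 = 1.012927
d₂ = d₁ − σ√T = 1.012927 − 0.766658 = 0.246268
N(d₁) = 0.844452,  N(d₂) = 0.597263,  e^(−rT) = 0.925785
E₀ = V₀·N(d₁) − D·e^(−rT)·N(d₂)
   = 562.3618·0.844452 − 374.8675·0.925785·0.597263 = 267.609750

E0=267.6097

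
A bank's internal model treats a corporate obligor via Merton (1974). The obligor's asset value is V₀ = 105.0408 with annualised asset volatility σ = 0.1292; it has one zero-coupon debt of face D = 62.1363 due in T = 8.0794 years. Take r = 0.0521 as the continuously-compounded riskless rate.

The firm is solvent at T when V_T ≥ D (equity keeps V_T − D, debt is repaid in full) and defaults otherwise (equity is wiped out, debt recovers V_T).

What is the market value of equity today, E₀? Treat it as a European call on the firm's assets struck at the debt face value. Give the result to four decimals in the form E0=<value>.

E0=64.2900

d₁ = [ln(V₀/D) + (r + σ²/2)T] / (σ√T)
   = [ln(105.0408/62.1363) + (0.0521 + 0.5·0.1292²)·8.0794] / (0.1292·√8.0794)
   = [0.525018 + 0.488370] / 0.367242 = 2.759459
d₂ = d₁ − σ√T = 2.759459 − 0.367242 = 2.392217
N(d₁) = 0.997105,  N(d₂) = 0.991627,  e^(−rT) = 0.656432
E₀ = V₀·N(d₁) − D·e^(−rT)·N(d₂)
   = 105.0408·0.997105 − 62.1363·0.656432·0.991627 = 64.290028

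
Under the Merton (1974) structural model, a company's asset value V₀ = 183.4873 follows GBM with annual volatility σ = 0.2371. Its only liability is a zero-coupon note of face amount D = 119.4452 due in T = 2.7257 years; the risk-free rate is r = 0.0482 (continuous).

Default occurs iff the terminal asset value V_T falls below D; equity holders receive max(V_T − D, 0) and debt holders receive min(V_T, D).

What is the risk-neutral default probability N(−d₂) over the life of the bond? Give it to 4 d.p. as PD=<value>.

d₁ = [ln(V₀/D) + (r + σ²/2)T] / (σ√T)
   = [ln(183.4873/119.4452) + (0.0482 + 0.5·0.2371²)·2.7257] / (0.2371·√2.7257)
   = [0.429288 + 0.207993] / 0.391445 = 1.628023
d₂ = d₁ − σ√T = 1.628023 − 0.391445 = 1.236578
risk-neutral PD = N(−d₂) = N(-1.236578) = 0.108122

PD=0.1081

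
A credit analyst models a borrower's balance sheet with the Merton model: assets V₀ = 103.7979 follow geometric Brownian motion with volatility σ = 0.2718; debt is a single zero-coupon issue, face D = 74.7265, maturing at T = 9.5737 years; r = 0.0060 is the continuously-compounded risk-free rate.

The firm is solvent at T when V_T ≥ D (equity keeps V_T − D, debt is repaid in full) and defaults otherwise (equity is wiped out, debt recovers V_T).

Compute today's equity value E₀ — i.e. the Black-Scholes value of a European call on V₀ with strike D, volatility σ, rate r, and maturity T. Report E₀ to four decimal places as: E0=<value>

d₁ = [ln(V₀/D) + (r + σ²/2)T] / (σ√T)
   = [ln(103.7979/74.7265) + (0.0060 + 0.5·0.2718²)·9.5737] / (0.2718·√9.5737)
   = [0.328611 + 0.411072] / 0.840987 = 0.879541
d₂ = d₁ − σ√T = 0.879541 − 0.840987 = 0.038554
N(d₁) = 0.810446,  N(d₂) = 0.515377,  e^(−rT) = 0.944176
E₀ = V₀·N(d₁) − D·e^(−rT)·N(d₂)
   = 103.7979·0.810446 − 74.7265·0.944176·0.515377 = 47.760170

E0=47.7602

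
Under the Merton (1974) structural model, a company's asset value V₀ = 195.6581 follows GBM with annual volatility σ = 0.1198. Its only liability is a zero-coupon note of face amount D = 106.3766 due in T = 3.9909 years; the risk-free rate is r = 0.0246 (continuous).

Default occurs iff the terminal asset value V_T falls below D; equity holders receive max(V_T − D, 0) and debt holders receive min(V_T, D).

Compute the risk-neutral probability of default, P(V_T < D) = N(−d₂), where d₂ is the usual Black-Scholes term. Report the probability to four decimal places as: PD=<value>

PD=0.0023

d₁ = [ln(V₀/D) + (r + σ²/2)T] / (σ√T)
   = [ln(195.6581/106.3766) + (0.0246 + 0.5·0.1198²)·3.9909] / (0.1198·√3.9909)
   = [0.609383 + 0.126815] / 0.239327 = 3.076114
d₂ = d₁ − σ√T = 3.076114 − 0.239327 = 2.836787
risk-neutral PD = N(−d₂) = N(-2.836787) = 0.002279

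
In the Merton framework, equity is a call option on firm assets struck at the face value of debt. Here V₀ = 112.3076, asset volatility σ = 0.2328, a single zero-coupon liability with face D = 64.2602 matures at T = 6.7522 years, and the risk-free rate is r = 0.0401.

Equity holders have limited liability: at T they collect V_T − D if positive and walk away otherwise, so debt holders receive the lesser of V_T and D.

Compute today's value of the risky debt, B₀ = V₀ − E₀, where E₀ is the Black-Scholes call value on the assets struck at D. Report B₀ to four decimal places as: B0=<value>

d₁ = [ln(V₀/D) + (r + σ²/2)T] / (σ√T)
   = [ln(112.3076/64.2602) + (0.0401 + 0.5·0.2328²)·6.7522] / (0.2328·√6.7522)
   = [0.558301 + 0.453734] / 0.604931 = 1.672977
d₂ = d₁ − σ√T = 1.672977 − 0.604931 = 1.068046
N(d₁) = 0.952834,  N(d₂) = 0.857250,  e^(−rT) = 0.762797
E₀ = V₀·N(d₁) − D·e^(−rT)·N(d₂)
   = 112.3076·0.952834 − 64.2602·0.762797·0.857250 = 64.990254
B₀ = V₀ − E₀ = 112.3076 − 64.990254 = 47.317346

B0=47.3173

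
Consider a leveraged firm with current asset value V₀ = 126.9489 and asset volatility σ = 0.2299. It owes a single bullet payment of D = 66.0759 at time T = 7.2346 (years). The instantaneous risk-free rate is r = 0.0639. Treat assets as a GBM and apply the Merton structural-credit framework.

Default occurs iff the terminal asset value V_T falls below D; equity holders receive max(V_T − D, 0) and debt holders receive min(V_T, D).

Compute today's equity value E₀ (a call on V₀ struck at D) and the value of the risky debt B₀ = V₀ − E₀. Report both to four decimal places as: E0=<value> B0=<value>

E0=85.9448 B0=41.0041

d₁ = [ln(V₀/D) + (r + σ²/2)T] / (σ√T)
   = [ln(126.9489/66.0759) + (0.0639 + 0.5·0.2299²)·7.2346] / (0.2299·√7.2346)
   = [0.652981 + 0.653480] / 0.618367 = 2.112759
d₂ = d₁ − σ√T = 2.112759 − 0.618367 = 1.494392
N(d₁) = 0.982689,  N(d₂) = 0.932463,  e^(−rT) = 0.629839
E₀ = V₀·N(d₁) − D·e^(−rT)·N(d₂)
   = 126.9489·0.982689 − 66.0759·0.629839·0.932463 = 85.944825
B₀ = V₀ − E₀ = 126.9489 − 85.944825 = 41.004075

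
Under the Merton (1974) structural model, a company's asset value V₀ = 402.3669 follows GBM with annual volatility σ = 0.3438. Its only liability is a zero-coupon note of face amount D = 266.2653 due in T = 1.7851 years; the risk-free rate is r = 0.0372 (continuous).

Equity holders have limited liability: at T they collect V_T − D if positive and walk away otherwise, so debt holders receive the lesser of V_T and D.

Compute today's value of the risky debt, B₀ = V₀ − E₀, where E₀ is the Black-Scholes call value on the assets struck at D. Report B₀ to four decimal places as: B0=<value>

B0=238.1968

d₁ = [ln(V₀/D) + (r + σ²/2)T] / (σ√T)
   = [ln(402.3669/266.2653) + (0.0372 + 0.5·0.3438²)·1.7851] / (0.3438·√1.7851)
   = [0.412871 + 0.171904] / 0.459343 = 1.273068
d₂ = d₁ − σ√T = 1.273068 − 0.459343 = 0.813725
N(d₁) = 0.898503,  N(d₂) = 0.792099,  e^(−rT) = 0.935751
E₀ = V₀·N(d₁) − D·e^(−rT)·N(d₂)
   = 402.3669·0.898503 − 266.2653·0.935751·0.792099 = 164.170104
B₀ = V₀ − E₀ = 402.3669 − 164.170104 = 238.196796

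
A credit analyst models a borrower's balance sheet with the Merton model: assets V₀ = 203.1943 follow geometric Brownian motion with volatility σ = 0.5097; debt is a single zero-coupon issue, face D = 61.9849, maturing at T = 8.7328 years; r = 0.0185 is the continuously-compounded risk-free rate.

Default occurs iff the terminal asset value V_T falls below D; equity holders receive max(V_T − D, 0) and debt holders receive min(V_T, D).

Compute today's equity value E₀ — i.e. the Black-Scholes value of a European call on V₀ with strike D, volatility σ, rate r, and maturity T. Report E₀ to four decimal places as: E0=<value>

d₁ = [ln(V₀/D) + (r + σ²/2)T] / (σ√T)
   = [ln(203.1943/61.9849) + (0.0185 + 0.5·0.5097²)·8.7328] / (0.5097·√8.7328)
   = [1.187272 + 1.295922] / 1.506230 = 1.648615
d₂ = d₁ − σ√T = 1.648615 − 1.506230 = 0.142384
N(d₁) = 0.950387,  N(d₂) = 0.556612,  e^(−rT) = 0.850818
E₀ = V₀·N(d₁) − D·e^(−rT)·N(d₂)
   = 203.1943·0.950387 − 61.9849·0.850818·0.556612 = 163.758634

E0=163.7586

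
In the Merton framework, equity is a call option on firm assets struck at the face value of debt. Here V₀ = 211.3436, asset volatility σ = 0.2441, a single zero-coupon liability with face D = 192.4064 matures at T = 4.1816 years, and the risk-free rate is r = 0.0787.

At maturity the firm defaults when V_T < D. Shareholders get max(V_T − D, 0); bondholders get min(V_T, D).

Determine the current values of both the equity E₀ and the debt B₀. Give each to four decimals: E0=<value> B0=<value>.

E0=82.1522 B0=129.1914

d₁ = [ln(V₀/D) + (r + σ²/2)T] / (σ√T)
   = [ln(211.3436/192.4064) + (0.0787 + 0.5·0.2441²)·4.1816] / (0.2441·√4.1816)
   = [0.093875 + 0.453672] / 0.499159 = 1.096939
d₂ = d₁ − σ√T = 1.096939 − 0.499159 = 0.597780
N(d₁) = 0.863666,  N(d₂) = 0.725007,  e^(−rT) = 0.719577
E₀ = V₀·N(d₁) − D·e^(−rT)·N(d₂)
   = 211.3436·0.863666 − 192.4064·0.719577·0.725007 = 82.152247
B₀ = V₀ − E₀ = 211.3436 − 82.152247 = 129.191353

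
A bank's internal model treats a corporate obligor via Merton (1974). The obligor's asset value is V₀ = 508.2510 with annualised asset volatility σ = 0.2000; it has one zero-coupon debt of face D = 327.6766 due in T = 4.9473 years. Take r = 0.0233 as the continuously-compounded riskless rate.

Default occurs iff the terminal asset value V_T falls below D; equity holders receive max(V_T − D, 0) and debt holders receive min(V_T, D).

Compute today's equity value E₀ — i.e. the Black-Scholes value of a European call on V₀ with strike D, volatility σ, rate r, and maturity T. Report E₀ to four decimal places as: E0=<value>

d₁ = [ln(V₀/D) + (r + σ²/2)T] / (σ√T)
   = [ln(508.2510/327.6766) + (0.0233 + 0.5·0.2000²)·4.9473] / (0.2000·√4.9473)
   = [0.438948 + 0.214218] / 0.444851 = 1.468283
d₂ = d₁ − σ√T = 1.468283 − 0.444851 = 1.023432
N(d₁) = 0.928986,  N(d₂) = 0.846948,  e^(−rT) = 0.891124
E₀ = V₀·N(d₁) − D·e^(−rT)·N(d₂)
   = 508.2510·0.928986 − 327.6766·0.891124·0.846948 = 224.849013

E0=224.8490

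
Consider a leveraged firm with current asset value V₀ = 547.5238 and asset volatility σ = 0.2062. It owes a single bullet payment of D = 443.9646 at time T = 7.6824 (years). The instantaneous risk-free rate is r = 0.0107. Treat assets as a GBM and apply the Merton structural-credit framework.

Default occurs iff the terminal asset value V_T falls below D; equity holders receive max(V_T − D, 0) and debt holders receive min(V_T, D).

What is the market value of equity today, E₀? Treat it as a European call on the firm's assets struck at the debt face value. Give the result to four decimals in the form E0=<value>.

E0=190.1126

d₁ = [ln(V₀/D) + (r + σ²/2)T] / (σ√T)
   = [ln(547.5238/443.9646) + (0.0107 + 0.5·0.2062²)·7.6824] / (0.2062·√7.6824)
   = [0.209661 + 0.245524] / 0.571527 = 0.796435
d₂ = d₁ − σ√T = 0.796435 − 0.571527 = 0.224908
N(d₁) = 0.787110,  N(d₂) = 0.588974,  e^(−rT) = 0.921086
E₀ = V₀·N(d₁) − D·e^(−rT)·N(d₂)
   = 547.5238·0.787110 − 443.9646·0.921086·0.588974 = 190.112572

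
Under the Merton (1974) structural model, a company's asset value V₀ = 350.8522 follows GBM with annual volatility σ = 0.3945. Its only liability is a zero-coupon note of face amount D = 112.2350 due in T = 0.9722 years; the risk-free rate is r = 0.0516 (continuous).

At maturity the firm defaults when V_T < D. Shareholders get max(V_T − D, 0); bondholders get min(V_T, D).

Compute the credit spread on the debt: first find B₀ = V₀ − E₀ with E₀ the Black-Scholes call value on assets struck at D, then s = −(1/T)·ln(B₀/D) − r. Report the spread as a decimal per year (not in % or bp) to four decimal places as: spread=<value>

d₁ = [ln(V₀/D) + (r + σ²/2)T] / (σ√T)
   = [ln(350.8522/112.2350) + (0.0516 + 0.5·0.3945²)·0.9722] / (0.3945·√0.9722)
   = [1.139770 + 0.125817] / 0.388978 = 3.253624
d₂ = d₁ − σ√T = 3.253624 − 0.388978 = 2.864646
N(d₁) = 0.999430,  N(d₂) = 0.997913,  e^(−rT) = 0.951072
E₀ = V₀·N(d₁) − D·e^(−rT)·N(d₂)
   = 350.8522·0.999430 − 112.2350·0.951072·0.997913 = 244.131564
B₀ = V₀ − E₀ = 350.8522 − 244.131564 = 106.720636
spread = −(1/T)·ln(B₀/D) − r = −(1/0.9722)·ln(106.720636/112.2350) − 0.0516 = 0.00022096

spread=0.0002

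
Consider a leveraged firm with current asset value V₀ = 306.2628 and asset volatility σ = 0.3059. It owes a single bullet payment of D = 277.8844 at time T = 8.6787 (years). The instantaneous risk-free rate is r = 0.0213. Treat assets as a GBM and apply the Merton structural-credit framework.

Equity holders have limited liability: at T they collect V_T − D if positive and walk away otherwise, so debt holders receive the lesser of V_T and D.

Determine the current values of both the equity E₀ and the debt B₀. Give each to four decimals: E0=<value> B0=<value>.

E0=135.2482 B0=171.0146

d₁ = [ln(V₀/D) + (r + σ²/2)T] / (σ√T)
   = [ln(306.2628/277.8844) + (0.0213 + 0.5·0.3059²)·8.6787] / (0.3059·√8.6787)
   = [0.097238 + 0.590910] / 0.901170 = 0.763617
d₂ = d₁ − σ√T = 0.763617 − 0.901170 = -0.137554
N(d₁) = 0.777452,  N(d₂) = 0.445297,  e^(−rT) = 0.831224
E₀ = V₀·N(d₁) − D·e^(−rT)·N(d₂)
   = 306.2628·0.777452 − 277.8844·0.831224·0.445297 = 135.248224
B₀ = V₀ − E₀ = 306.2628 − 135.248224 = 171.014576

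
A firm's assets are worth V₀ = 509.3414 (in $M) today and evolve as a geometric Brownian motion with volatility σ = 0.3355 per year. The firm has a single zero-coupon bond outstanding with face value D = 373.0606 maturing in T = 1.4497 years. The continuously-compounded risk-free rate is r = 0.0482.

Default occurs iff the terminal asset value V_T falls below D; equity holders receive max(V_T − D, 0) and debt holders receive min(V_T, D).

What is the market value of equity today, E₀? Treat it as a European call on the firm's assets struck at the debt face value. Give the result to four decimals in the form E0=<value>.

E0=177.0093

d₁ = [ln(V₀/D) + (r + σ²/2)T] / (σ√T)
   = [ln(509.3414/373.0606) + (0.0482 + 0.5·0.3355²)·1.4497] / (0.3355·√1.4497)
   = [0.311378 + 0.151465] / 0.403954 = 1.145781
d₂ = d₁ − σ√T = 1.145781 − 0.403954 = 0.741827
N(d₁) = 0.874057,  N(d₂) = 0.770904,  e^(−rT) = 0.932510
E₀ = V₀·N(d₁) − D·e^(−rT)·N(d₂)
   = 509.3414·0.874057 − 373.0606·0.932510·0.770904 = 177.009310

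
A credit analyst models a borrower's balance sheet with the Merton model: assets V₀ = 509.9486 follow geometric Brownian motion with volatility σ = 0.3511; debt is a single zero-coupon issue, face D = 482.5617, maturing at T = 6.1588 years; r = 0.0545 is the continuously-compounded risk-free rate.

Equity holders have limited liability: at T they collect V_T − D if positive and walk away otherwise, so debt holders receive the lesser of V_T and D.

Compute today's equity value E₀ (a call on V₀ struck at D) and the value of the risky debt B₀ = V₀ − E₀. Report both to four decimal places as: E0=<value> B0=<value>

d₁ = [ln(V₀/D) + (r + σ²/2)T] / (σ√T)
   = [ln(509.9486/482.5617) + (0.0545 + 0.5·0.3511²)·6.1588] / (0.3511·√6.1588)
   = [0.055201 + 0.715256] / 0.871322 = 0.884239
d₂ = d₁ − σ√T = 0.884239 − 0.871322 = 0.012916
N(d₁) = 0.811716,  N(d₂) = 0.505153,  e^(−rT) = 0.714870
E₀ = V₀·N(d₁) − D·e^(−rT)·N(d₂)
   = 509.9486·0.811716 − 482.5617·0.714870·0.505153 = 239.671636
B₀ = V₀ − E₀ = 509.9486 − 239.671636 = 270.276964

E0=239.6716 B0=270.2770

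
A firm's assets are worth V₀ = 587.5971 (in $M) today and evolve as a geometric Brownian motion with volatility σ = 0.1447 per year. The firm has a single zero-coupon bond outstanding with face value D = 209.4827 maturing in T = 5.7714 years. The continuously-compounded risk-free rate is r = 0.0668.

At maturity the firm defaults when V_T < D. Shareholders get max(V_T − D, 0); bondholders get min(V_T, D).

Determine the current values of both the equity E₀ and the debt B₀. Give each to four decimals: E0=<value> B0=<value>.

d₁ = [ln(V₀/D) + (r + σ²/2)T] / (σ√T)
   = [ln(587.5971/209.4827) + (0.0668 + 0.5·0.1447²)·5.7714] / (0.1447·√5.7714)
   = [1.031400 + 0.445951] / 0.347623 = 4.249859
d₂ = d₁ − σ√T = 4.249859 − 0.347623 = 3.902236
N(d₁) = 0.999989,  N(d₂) = 0.999952,  e^(−rT) = 0.680090
E₀ = V₀·N(d₁) − D·e^(−rT)·N(d₂)
   = 587.5971·0.999989 − 209.4827·0.680090·0.999952 = 445.130427
B₀ = V₀ − E₀ = 587.5971 − 445.130427 = 142.466673

E0=445.1304 B0=142.4667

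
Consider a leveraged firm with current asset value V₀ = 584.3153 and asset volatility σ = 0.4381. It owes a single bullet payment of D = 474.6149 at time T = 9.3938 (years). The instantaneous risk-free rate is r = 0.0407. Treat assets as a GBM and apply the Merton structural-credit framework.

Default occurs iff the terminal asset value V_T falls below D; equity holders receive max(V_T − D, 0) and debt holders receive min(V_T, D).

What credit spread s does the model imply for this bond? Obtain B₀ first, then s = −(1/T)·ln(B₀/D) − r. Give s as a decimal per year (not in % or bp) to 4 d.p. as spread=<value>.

spread=0.0460

d₁ = [ln(V₀/D) + (r + σ²/2)T] / (σ√T)
   = [ln(584.3153/474.6149) + (0.0407 + 0.5·0.4381²)·9.3938] / (0.4381·√9.3938)
   = [0.207937 + 1.283811] / 1.342746 = 1.110968
d₂ = d₁ − σ√T = 1.110968 − 1.342746 = -0.231778
N(d₁) = 0.866709,  N(d₂) = 0.408355,  e^(−rT) = 0.682271
E₀ = V₀·N(d₁) − D·e^(−rT)·N(d₂)
   = 584.3153·0.866709 − 474.6149·0.682271·0.408355 = 374.199272
B₀ = V₀ − E₀ = 584.3153 − 374.199272 = 210.116028
spread = −(1/T)·ln(B₀/D) − r = −(1/9.3938)·ln(210.116028/474.6149) − 0.0407 = 0.04604273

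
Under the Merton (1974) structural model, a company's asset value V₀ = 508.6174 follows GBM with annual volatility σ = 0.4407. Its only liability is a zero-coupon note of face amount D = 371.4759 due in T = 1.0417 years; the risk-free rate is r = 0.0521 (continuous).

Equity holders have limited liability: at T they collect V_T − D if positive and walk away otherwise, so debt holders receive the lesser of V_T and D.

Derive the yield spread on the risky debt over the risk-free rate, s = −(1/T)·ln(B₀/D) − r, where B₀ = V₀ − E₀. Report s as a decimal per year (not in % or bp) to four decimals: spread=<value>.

spread=0.0613

d₁ = [ln(V₀/D) + (r + σ²/2)T] / (σ√T)
   = [ln(508.6174/371.4759) + (0.0521 + 0.5·0.4407²)·1.0417] / (0.4407·√1.0417)
   = [0.314212 + 0.155430] / 0.449795 = 1.044126
d₂ = d₁ − σ√T = 1.044126 − 0.449795 = 0.594331
N(d₁) = 0.851786,  N(d₂) = 0.723855,  e^(−rT) = 0.947174
E₀ = V₀·N(d₁) − D·e^(−rT)·N(d₂)
   = 508.6174·0.851786 − 371.4759·0.947174·0.723855 = 178.543482
B₀ = V₀ − E₀ = 508.6174 − 178.543482 = 330.073918
spread = −(1/T)·ln(B₀/D) − r = −(1/1.0417)·ln(330.073918/371.4759) − 0.0521 = 0.06133704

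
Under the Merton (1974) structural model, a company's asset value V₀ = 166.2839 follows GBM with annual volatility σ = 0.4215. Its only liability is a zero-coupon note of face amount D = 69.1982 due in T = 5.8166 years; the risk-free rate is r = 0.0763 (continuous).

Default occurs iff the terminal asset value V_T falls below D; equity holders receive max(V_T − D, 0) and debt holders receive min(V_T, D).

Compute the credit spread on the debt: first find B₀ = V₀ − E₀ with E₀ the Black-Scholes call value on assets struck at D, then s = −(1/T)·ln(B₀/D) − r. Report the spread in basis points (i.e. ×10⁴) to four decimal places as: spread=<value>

d₁ = [ln(V₀/D) + (r + σ²/2)T] / (σ√T)
   = [ln(166.2839/69.1982) + (0.0763 + 0.5·0.4215²)·5.8166] / (0.4215·√5.8166)
   = [0.876722 + 0.960502] / 1.016558 = 1.807298
d₂ = d₁ − σ√T = 1.807298 − 1.016558 = 0.790740
N(d₁) = 0.964642,  N(d₂) = 0.785452,  e^(−rT) = 0.641590
E₀ = V₀·N(d₁) − D·e^(−rT)·N(d₂)
   = 166.2839·0.964642 − 69.1982·0.641590·0.785452 = 125.532857
B₀ = V₀ − E₀ = 166.2839 − 125.532857 = 40.751043
spread = −(1/T)·ln(B₀/D) − r = −(1/5.8166)·ln(40.751043/69.1982) − 0.0763 = 0.01473143
in basis points: 0.01473143 × 10⁴ = 147.3143 bp

spread=147.3143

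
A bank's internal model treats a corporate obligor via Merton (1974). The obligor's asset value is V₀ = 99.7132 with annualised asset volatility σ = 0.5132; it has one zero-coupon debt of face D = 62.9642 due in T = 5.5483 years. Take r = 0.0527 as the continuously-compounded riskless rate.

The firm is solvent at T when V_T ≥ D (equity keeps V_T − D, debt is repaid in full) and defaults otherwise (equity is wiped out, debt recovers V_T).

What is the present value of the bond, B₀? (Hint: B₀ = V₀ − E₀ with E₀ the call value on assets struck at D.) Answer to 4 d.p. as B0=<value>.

B0=34.8008

d₁ = [ln(V₀/D) + (r + σ²/2)T] / (σ√T)
   = [ln(99.7132/62.9642) + (0.0527 + 0.5·0.5132²)·5.5483] / (0.5132·√5.5483)
   = [0.459732 + 1.023035] / 1.208834 = 1.226609
d₂ = d₁ − σ√T = 1.226609 − 1.208834 = 0.017775
N(d₁) = 0.890015,  N(d₂) = 0.507091,  e^(−rT) = 0.746473
E₀ = V₀·N(d₁) − D·e^(−rT)·N(d₂)
   = 99.7132·0.890015 − 62.9642·0.746473·0.507091 = 64.912438
B₀ = V₀ − E₀ = 99.7132 − 64.912438 = 34.800762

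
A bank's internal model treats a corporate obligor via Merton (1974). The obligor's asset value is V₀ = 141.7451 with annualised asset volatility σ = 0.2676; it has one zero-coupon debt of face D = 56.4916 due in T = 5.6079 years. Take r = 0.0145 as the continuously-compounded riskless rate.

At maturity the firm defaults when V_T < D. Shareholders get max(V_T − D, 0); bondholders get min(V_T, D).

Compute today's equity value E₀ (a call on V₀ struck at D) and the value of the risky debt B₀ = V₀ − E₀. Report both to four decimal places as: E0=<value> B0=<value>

d₁ = [ln(V₀/D) + (r + σ²/2)T] / (σ√T)
   = [ln(141.7451/56.4916) + (0.0145 + 0.5·0.2676²)·5.6079] / (0.2676·√5.6079)
   = [0.919938 + 0.282105] / 0.633704 = 1.896854
d₂ = d₁ − σ√T = 1.896854 − 0.633704 = 1.263150
N(d₁) = 0.971076,  N(d₂) = 0.896732,  e^(−rT) = 0.921904
E₀ = V₀·N(d₁) − D·e^(−rT)·N(d₂)
   = 141.7451·0.971076 − 56.4916·0.921904·0.896732 = 90.943664
B₀ = V₀ − E₀ = 141.7451 − 90.943664 = 50.801436

E0=90.9437 B0=50.8014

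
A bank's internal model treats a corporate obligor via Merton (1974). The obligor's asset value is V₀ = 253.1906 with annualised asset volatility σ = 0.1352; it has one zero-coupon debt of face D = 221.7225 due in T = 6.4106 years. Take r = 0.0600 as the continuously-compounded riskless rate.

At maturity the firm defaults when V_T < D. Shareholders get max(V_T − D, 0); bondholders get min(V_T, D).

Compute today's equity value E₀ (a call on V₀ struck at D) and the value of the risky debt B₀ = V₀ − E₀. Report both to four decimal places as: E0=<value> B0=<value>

d₁ = [ln(V₀/D) + (r + σ²/2)T] / (σ√T)
   = [ln(253.1906/221.7225) + (0.0600 + 0.5·0.1352²)·6.4106] / (0.1352·√6.4106)
   = [0.132716 + 0.443226] / 0.342315 = 1.682490
d₂ = d₁ − σ√T = 1.682490 − 0.342315 = 1.340175
N(d₁) = 0.953763,  N(d₂) = 0.909906,  e^(−rT) = 0.680698
E₀ = V₀·N(d₁) − D·e^(−rT)·N(d₂)
   = 253.1906·0.953763 − 221.7225·0.680698·0.909906 = 104.155277
B₀ = V₀ − E₀ = 253.1906 − 104.155277 = 149.035323

E0=104.1553 B0=149.0353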